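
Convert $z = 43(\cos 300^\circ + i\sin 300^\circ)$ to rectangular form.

a = r cos θ = 43 * 1/2 = 43/2
b = r sin θ = 43 * -sqrt(3)/2 = -43*sqrt(3)/2
z = 43/2 - (43*sqrt(3)/2)i


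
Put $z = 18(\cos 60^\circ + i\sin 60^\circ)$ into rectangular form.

a = r cos θ = 18 * 1/2 = 9
b = r sin θ = 18 * sqrt(3)/2 = 9*sqrt(3)
z = 9 + 9*sqrt(3)i


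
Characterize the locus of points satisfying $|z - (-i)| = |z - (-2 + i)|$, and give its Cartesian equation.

|z - z1| = |z - z2| means z is equidistant from z1 and z2,
i.e. the perpendicular bisector of the segment from (0, -1) to (-2, 1) (midpoint (-1, 0)).
With z = x + yi, square both sides:
(x - 0)^2 + (y - (-1))^2 = (x - (-2))^2 + (y - 1)^2
The x^2 and y^2 terms cancel: -4x + 4y = 5 - 1 = 4
Simplify: x - y = -1
Locus: Perpendicular bisector of the segment from (0, -1) to (-2, 1): the line x - y = -1


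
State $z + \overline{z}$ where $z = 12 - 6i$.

z + conjugate(z) = (a + bi) + (a - bi) = 2a
= 2 * 12 = 24


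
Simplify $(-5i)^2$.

(a + bi)^2 = a^2 - b^2 + 2abi
= 0^2 - (-5)^2 + 2*0*(-5)i
= -25


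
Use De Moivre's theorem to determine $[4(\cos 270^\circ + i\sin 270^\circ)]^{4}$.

By De Moivre: z^n = r^n(cos(nθ) + i sin(nθ))
= 4^4(cos(4*270°) + i sin(4*270°))
= 256(cos 0° + i sin 0°)
= 256


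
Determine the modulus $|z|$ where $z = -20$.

|z| = sqrt(a^2 + b^2) = sqrt((-20)^2 + 0^2) = sqrt(400) = 20


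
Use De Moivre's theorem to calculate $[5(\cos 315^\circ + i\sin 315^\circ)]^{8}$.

By De Moivre: z^n = r^n(cos(nθ) + i sin(nθ))
= 5^8(cos(8*315°) + i sin(8*315°))
= 390625(cos 0° + i sin 0°)
= 390625


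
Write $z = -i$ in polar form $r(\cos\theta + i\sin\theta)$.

r = |z| = sqrt(a^2 + b^2) = sqrt((0)^2 + (-1)^2) = sqrt(0 + 1) = sqrt(1) = 1
a = 0 and b < 0, so z lies on the negative imaginary axis: θ = 270°
z = 1(cos 270° + i sin 270°)


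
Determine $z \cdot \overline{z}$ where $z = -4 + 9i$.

z * conjugate(z) = |z|^2 = a^2 + b^2
= (-4)^2 + 9^2 = 97


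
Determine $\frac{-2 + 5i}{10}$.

Divisor is real, so divide each part by 10:
= -1/5 + (1/2)i


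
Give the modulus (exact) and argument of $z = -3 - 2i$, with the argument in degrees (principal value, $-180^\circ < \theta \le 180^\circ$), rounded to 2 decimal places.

|z| = sqrt((-3)^2 + (-2)^2) = sqrt(13)
arg(z) = arctan(b/a) = arctan(-2/-3) (quadrant-adjusted) = -146.31°


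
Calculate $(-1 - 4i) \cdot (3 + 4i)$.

(a1*a2 - b1*b2) + (a1*b2 + b1*a2)i
= (-3 - (-16)) + (-4 + (-12))i
= 13 - 16i


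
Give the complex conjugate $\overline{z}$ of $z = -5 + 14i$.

If z = a + bi, then conjugate(z) = a - bi
conjugate(-5 + 14i) = -5 - 14i


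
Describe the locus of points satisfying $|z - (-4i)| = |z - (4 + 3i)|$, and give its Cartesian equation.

|z - z1| = |z - z2| means z is equidistant from z1 and z2,
i.e. the perpendicular bisector of the segment from (0, -4) to (4, 3) (midpoint (2, -1/2)).
With z = x + yi, square both sides:
(x - 0)^2 + (y - (-4))^2 = (x - 4)^2 + (y - 3)^2
The x^2 and y^2 terms cancel: 8x + 14y = 25 - 16 = 9
Simplify: 8x + 14y = 9
Locus: Perpendicular bisector of the segment from (0, -4) to (4, 3): the line 8x + 14y = 9


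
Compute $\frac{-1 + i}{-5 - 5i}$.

Multiply numerator and denominator by conjugate (-5 + 5i):
= (-1 + i)(-5 + 5i) / ((-5)^2 + (-5)^2)
= (-10i) / 50
Divide through by 10: (-i) / 5
= 0 - (1/5)i


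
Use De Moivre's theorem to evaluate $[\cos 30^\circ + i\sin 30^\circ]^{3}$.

By De Moivre: z^n = r^n(cos(nθ) + i sin(nθ))
= 1^3(cos(3*30°) + i sin(3*30°))
= 1(cos 90° + i sin 90°)
= i


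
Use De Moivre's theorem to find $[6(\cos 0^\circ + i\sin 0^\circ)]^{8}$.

By De Moivre: z^n = r^n(cos(nθ) + i sin(nθ))
= 6^8(cos(8*0°) + i sin(8*0°))
= 1679616(cos 0° + i sin 0°)
= 1679616


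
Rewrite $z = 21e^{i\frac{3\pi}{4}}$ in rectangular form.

a = r cos θ = 21 * -sqrt(2)/2 = -21*sqrt(2)/2
b = r sin θ = 21 * sqrt(2)/2 = 21*sqrt(2)/2
z = -21*sqrt(2)/2 + (21*sqrt(2)/2)i


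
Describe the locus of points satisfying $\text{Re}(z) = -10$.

Re(z) = x where z = x + yi; the equation x = -10 is satisfied by all points with that x-coordinate
Locus: Vertical line x = -10


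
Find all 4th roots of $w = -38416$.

|w| = 38416, arg(w) = 180°
Root modulus = 38416^(1/4) = 14
Root arguments: θ_k = (180° + 360°k)/4 for k = 0, 1, ..., 3
Roots: 7*sqrt(2) + 7*sqrt(2)i, -7*sqrt(2) + 7*sqrt(2)i, -7*sqrt(2) - 7*sqrt(2)i, 7*sqrt(2) - 7*sqrt(2)i


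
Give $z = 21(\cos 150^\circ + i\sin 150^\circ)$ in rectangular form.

a = r cos θ = 21 * -sqrt(3)/2 = -21*sqrt(3)/2
b = r sin θ = 21 * 1/2 = 21/2
z = -21*sqrt(3)/2 + (21/2)i


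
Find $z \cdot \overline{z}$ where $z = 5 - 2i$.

z * conjugate(z) = |z|^2 = a^2 + b^2
= 5^2 + (-2)^2 = 29


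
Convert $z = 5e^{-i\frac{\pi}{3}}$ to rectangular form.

a = r cos θ = 5 * 1/2 = 5/2
b = r sin θ = 5 * -sqrt(3)/2 = -5*sqrt(3)/2
z = 5/2 - (5*sqrt(3)/2)i


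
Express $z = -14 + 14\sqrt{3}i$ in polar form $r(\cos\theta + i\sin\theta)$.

r = |z| = sqrt(a^2 + b^2) = sqrt((-14)^2 + (14*sqrt(3))^2) = sqrt(196 + 588) = sqrt(784) = 28
θ = arctan(b/a) = arctan(24.2487/-14) (quadrant-adjusted) = 120°
z = 28(cos 120° + i sin 120°)


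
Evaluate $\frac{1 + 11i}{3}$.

Divisor is real, so divide each part by 3:
= 1/3 + (11/3)i


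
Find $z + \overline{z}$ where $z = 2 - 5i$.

z + conjugate(z) = (a + bi) + (a - bi) = 2a
= 2 * 2 = 4


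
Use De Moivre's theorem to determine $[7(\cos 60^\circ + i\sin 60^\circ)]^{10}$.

By De Moivre: z^n = r^n(cos(nθ) + i sin(nθ))
= 7^10(cos(10*60°) + i sin(10*60°))
= 282475249(cos 240° + i sin 240°)
= -282475249/2 - (282475249*sqrt(3)/2)i


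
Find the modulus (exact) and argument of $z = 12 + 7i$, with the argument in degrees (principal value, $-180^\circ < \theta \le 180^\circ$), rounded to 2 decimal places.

|z| = sqrt(12^2 + 7^2) = sqrt(193)
arg(z) = arctan(b/a) = arctan(7/12) (quadrant-adjusted) = 30.26°


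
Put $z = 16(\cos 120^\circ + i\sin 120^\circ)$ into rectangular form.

a = r cos θ = 16 * -1/2 = -8
b = r sin θ = 16 * sqrt(3)/2 = 8*sqrt(3)
z = -8 + 8*sqrt(3)i


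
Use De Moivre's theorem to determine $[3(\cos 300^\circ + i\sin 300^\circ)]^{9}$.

By De Moivre: z^n = r^n(cos(nθ) + i sin(nθ))
= 3^9(cos(9*300°) + i sin(9*300°))
= 19683(cos 180° + i sin 180°)
= -19683


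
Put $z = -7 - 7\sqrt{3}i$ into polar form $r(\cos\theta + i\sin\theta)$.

r = |z| = sqrt(a^2 + b^2) = sqrt((-7)^2 + (-7*sqrt(3))^2) = sqrt(49 + 147) = sqrt(196) = 14
θ = arctan(b/a) = arctan(-12.1244/-7) (quadrant-adjusted) = 240°
z = 14(cos 240° + i sin 240°)


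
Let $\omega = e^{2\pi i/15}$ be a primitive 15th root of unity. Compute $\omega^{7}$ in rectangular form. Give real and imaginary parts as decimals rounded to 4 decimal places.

ω^7 = e^(2πi·7/15) = e^(i·14π/15)
= cos(14π/15) + i sin(14π/15)
= -0.9781 + 0.2079i


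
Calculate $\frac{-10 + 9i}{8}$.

Divisor is real, so divide each part by 8:
= -5/4 + (9/8)i


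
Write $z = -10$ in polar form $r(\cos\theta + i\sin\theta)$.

r = |z| = sqrt(a^2 + b^2) = sqrt((-10)^2 + (0)^2) = sqrt(100 + 0) = sqrt(100) = 10
b = 0 and a < 0, so z lies on the negative real axis: θ = 180°
z = 10(cos 180° + i sin 180°)


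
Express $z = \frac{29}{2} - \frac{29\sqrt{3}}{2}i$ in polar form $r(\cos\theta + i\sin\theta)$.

r = |z| = sqrt(a^2 + b^2) = sqrt((29/2)^2 + (-29*sqrt(3)/2)^2) = sqrt(841/4 + 2523/4) = sqrt(841) = 29
θ = arctan(b/a) = arctan(-25.1147/14.5) (quadrant-adjusted) = 300°
z = 29(cos 300° + i sin 300°)


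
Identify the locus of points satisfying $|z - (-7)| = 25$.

|z - z0| = r describes a circle centered at z0 with radius r
Here z0 = -7 and r = 25
Locus: Circle centered at (-7, 0) with radius 25


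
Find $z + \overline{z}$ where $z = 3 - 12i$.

z + conjugate(z) = (a + bi) + (a - bi) = 2a
= 2 * 3 = 6


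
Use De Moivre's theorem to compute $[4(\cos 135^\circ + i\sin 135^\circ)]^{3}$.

By De Moivre: z^n = r^n(cos(nθ) + i sin(nθ))
= 4^3(cos(3*135°) + i sin(3*135°))
= 64(cos 45° + i sin 45°)
= 32*sqrt(2) + 32*sqrt(2)i


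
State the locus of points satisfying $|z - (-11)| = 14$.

|z - z0| = r describes a circle centered at z0 with radius r
Here z0 = -11 and r = 14
Locus: Circle centered at (-11, 0) with radius 14


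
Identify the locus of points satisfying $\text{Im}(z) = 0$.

Im(z) = y where z = x + yi; the equation y = 0 is satisfied by all points with that y-coordinate
Locus: Horizontal line y = 0


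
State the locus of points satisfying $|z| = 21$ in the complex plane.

|z| = 21 means sqrt(x^2 + y^2) = 21
This is a circle of radius 21 centered at the origin


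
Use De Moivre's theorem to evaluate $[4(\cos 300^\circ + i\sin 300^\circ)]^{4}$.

By De Moivre: z^n = r^n(cos(nθ) + i sin(nθ))
= 4^4(cos(4*300°) + i sin(4*300°))
= 256(cos 120° + i sin 120°)
= -128 + 128*sqrt(3)i


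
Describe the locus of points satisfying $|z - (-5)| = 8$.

|z - z0| = r describes a circle centered at z0 with radius r
Here z0 = -5 and r = 8
Locus: Circle centered at (-5, 0) with radius 8


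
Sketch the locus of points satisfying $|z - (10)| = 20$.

|z - z0| = r describes a circle centered at z0 with radius r
Here z0 = 10 and r = 20
Locus: Circle centered at (10, 0) with radius 20


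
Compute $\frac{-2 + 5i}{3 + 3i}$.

Multiply numerator and denominator by conjugate (3 - 3i):
= (-2 + 5i)(3 - 3i) / (3^2 + 3^2)
= (9 + 21i) / 18
Divide through by 3: (3 + 7i) / 6
= 1/2 + (7/6)i


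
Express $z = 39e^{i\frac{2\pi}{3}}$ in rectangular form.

a = r cos θ = 39 * -1/2 = -39/2
b = r sin θ = 39 * sqrt(3)/2 = 39*sqrt(3)/2
z = -39/2 + (39*sqrt(3)/2)i


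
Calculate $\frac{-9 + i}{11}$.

Divisor is real, so divide each part by 11:
= -9/11 + (1/11)i


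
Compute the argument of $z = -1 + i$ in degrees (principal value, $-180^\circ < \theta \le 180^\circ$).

θ = arctan(b/a) = arctan(1/-1) (quadrant-adjusted) = 135°


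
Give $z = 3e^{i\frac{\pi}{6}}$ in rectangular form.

a = r cos θ = 3 * sqrt(3)/2 = 3*sqrt(3)/2
b = r sin θ = 3 * 1/2 = 3/2
z = 3*sqrt(3)/2 + (3/2)i


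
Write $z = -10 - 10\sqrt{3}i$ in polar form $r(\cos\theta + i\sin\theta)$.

r = |z| = sqrt(a^2 + b^2) = sqrt((-10)^2 + (-10*sqrt(3))^2) = sqrt(100 + 300) = sqrt(400) = 20
θ = arctan(b/a) = arctan(-17.3205/-10) (quadrant-adjusted) = 240°
z = 20(cos 240° + i sin 240°)


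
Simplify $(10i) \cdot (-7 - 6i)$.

(a1*a2 - b1*b2) + (a1*b2 + b1*a2)i
= (0 - (-60)) + (0 + (-70))i
= 60 - 70i


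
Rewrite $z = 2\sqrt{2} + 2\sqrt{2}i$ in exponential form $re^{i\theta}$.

r = |z| = sqrt((2*sqrt(2))^2 + (2*sqrt(2))^2) = sqrt(8 + 8) = sqrt(16) = 4
θ = arctan(b/a) = arctan(2.8284/2.8284) (quadrant-adjusted) = 45° = π/4
z = 4e^(i*π/4)


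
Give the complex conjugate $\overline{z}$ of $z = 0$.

If z = a + bi, then conjugate(z) = a - bi
conjugate(0) = 0


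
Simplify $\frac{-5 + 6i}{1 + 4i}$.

Multiply numerator and denominator by conjugate (1 - 4i):
= (-5 + 6i)(1 - 4i) / (1^2 + 4^2)
= (19 + 26i) / 17
= 19/17 + (26/17)i


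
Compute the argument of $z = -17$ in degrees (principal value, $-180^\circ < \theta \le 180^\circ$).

b = 0 and a < 0, so z lies on the negative real axis: θ = 180°


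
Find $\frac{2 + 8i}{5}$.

Divisor is real, so divide each part by 5:
= 2/5 + (8/5)i


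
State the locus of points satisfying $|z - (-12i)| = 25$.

|z - z0| = r describes a circle centered at z0 with radius r
Here z0 = -12i and r = 25
Locus: Circle centered at (0, -12) with radius 25


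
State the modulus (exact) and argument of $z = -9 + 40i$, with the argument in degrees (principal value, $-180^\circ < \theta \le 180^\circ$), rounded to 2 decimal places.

|z| = sqrt((-9)^2 + 40^2) = 41
arg(z) = arctan(b/a) = arctan(40/-9) (quadrant-adjusted) = 102.68°


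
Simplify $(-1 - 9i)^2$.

(a + bi)^2 = a^2 - b^2 + 2abi
= (-1)^2 - (-9)^2 + 2*(-1)*(-9)i
= -80 + 18i


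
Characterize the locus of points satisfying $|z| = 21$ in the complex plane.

|z| = 21 means sqrt(x^2 + y^2) = 21
This is a circle of radius 21 centered at the origin


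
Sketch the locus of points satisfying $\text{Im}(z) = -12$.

Im(z) = y where z = x + yi; the equation y = -12 is satisfied by all points with that y-coordinate
Locus: Horizontal line y = -12


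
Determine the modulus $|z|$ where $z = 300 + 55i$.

|z| = sqrt(a^2 + b^2) = sqrt(300^2 + 55^2) = sqrt(93025) = 305


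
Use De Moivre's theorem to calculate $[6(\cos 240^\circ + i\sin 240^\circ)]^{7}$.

By De Moivre: z^n = r^n(cos(nθ) + i sin(nθ))
= 6^7(cos(7*240°) + i sin(7*240°))
= 279936(cos 240° + i sin 240°)
= -139968 - 139968*sqrt(3)i


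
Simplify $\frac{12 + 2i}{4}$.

Divisor is real, so divide each part by 4:
= 3 + (1/2)i


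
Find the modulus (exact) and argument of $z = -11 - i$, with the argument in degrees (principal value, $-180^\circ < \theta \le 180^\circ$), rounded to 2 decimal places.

|z| = sqrt((-11)^2 + (-1)^2) = sqrt(122)
arg(z) = arctan(b/a) = arctan(-1/-11) (quadrant-adjusted) = -174.81°


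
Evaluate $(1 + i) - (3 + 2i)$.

(1 - 3) + (1 - 2)i = -2 - i


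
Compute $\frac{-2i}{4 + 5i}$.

Multiply numerator and denominator by conjugate (4 - 5i):
= (-2i)(4 - 5i) / (4^2 + 5^2)
= (-10 - 8i) / 41
= -10/41 - (8/41)i


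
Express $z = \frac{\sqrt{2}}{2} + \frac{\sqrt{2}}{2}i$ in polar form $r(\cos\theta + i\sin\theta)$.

r = |z| = sqrt(a^2 + b^2) = sqrt((sqrt(2)/2)^2 + (sqrt(2)/2)^2) = sqrt(1/2 + 1/2) = sqrt(1) = 1
θ = arctan(b/a) = arctan(0.7071/0.7071) (quadrant-adjusted) = 45°
z = 1(cos 45° + i sin 45°)


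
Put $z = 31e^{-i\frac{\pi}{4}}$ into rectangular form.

a = r cos θ = 31 * sqrt(2)/2 = 31*sqrt(2)/2
b = r sin θ = 31 * -sqrt(2)/2 = -31*sqrt(2)/2
z = 31*sqrt(2)/2 - (31*sqrt(2)/2)i


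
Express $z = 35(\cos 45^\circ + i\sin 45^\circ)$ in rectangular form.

a = r cos θ = 35 * sqrt(2)/2 = 35*sqrt(2)/2
b = r sin θ = 35 * sqrt(2)/2 = 35*sqrt(2)/2
z = 35*sqrt(2)/2 + (35*sqrt(2)/2)i


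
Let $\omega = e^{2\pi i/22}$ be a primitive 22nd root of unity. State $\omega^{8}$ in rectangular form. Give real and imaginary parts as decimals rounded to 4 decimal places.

ω^8 = e^(2πi·8/22) = e^(i·8π/11)
= cos(8π/11) + i sin(8π/11)
= -0.6549 + 0.7557i


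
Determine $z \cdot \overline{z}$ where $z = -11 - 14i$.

z * conjugate(z) = |z|^2 = a^2 + b^2
= (-11)^2 + (-14)^2 = 317


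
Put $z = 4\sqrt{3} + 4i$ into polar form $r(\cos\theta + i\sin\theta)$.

r = |z| = sqrt(a^2 + b^2) = sqrt((4*sqrt(3))^2 + (4)^2) = sqrt(48 + 16) = sqrt(64) = 8
θ = arctan(b/a) = arctan(4/6.9282) (quadrant-adjusted) = 30°
z = 8(cos 30° + i sin 30°)


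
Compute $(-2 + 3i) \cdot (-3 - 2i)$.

(a1*a2 - b1*b2) + (a1*b2 + b1*a2)i
= (6 - (-6)) + (4 + (-9))i
= 12 - 5i


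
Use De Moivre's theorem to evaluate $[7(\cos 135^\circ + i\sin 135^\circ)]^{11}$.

By De Moivre: z^n = r^n(cos(nθ) + i sin(nθ))
= 7^11(cos(11*135°) + i sin(11*135°))
= 1977326743(cos 45° + i sin 45°)
= 1977326743*sqrt(2)/2 + (1977326743*sqrt(2)/2)i


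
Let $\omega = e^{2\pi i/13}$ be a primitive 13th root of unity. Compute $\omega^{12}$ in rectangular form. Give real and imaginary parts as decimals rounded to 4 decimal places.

ω^12 = e^(2πi·12/13) = e^(i·24π/13)
= cos(24π/13) + i sin(24π/13)
= 0.8855 - 0.4647i


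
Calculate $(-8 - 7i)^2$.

(a + bi)^2 = a^2 - b^2 + 2abi
= (-8)^2 - (-7)^2 + 2*(-8)*(-7)i
= 15 + 112i


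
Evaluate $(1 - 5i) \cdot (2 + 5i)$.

(a1*a2 - b1*b2) + (a1*b2 + b1*a2)i
= (2 - (-25)) + (5 + (-10))i
= 27 - 5i


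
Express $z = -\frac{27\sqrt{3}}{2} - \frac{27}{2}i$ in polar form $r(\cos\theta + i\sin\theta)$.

r = |z| = sqrt(a^2 + b^2) = sqrt((-27*sqrt(3)/2)^2 + (-27/2)^2) = sqrt(2187/4 + 729/4) = sqrt(729) = 27
θ = arctan(b/a) = arctan(-13.5/-23.3827) (quadrant-adjusted) = 210°
z = 27(cos 210° + i sin 210°)


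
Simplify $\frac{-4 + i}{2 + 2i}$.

Multiply numerator and denominator by conjugate (2 - 2i):
= (-4 + i)(2 - 2i) / (2^2 + 2^2)
= (-6 + 10i) / 8
Divide through by 2: (-3 + 5i) / 4
= -3/4 + (5/4)i


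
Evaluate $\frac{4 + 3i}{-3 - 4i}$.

Multiply numerator and denominator by conjugate (-3 + 4i):
= (4 + 3i)(-3 + 4i) / ((-3)^2 + (-4)^2)
= (-24 + 7i) / 25
= -24/25 + (7/25)i


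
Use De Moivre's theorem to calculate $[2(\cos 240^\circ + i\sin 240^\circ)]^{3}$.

By De Moivre: z^n = r^n(cos(nθ) + i sin(nθ))
= 2^3(cos(3*240°) + i sin(3*240°))
= 8(cos 0° + i sin 0°)
= 8


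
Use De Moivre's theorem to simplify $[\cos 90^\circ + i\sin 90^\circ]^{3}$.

By De Moivre: z^n = r^n(cos(nθ) + i sin(nθ))
= 1^3(cos(3*90°) + i sin(3*90°))
= 1(cos 270° + i sin 270°)
= -i


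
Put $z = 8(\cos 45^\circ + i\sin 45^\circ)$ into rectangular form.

a = r cos θ = 8 * sqrt(2)/2 = 4*sqrt(2)
b = r sin θ = 8 * sqrt(2)/2 = 4*sqrt(2)
z = 4*sqrt(2) + 4*sqrt(2)i


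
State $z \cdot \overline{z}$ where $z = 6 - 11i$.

z * conjugate(z) = |z|^2 = a^2 + b^2
= 6^2 + (-11)^2 = 157


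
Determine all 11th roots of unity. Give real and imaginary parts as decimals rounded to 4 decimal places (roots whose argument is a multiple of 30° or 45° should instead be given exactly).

ω_k = e^(2πik/11) = cos(2πk/11) + i sin(2πk/11) for k = 0, 1, ..., 10
Roots: 1, 0.8413 + 0.5406i, 0.4154 + 0.9096i, -0.1423 + 0.9898i, -0.6549 + 0.7557i, -0.9595 + 0.2817i, -0.9595 - 0.2817i, -0.6549 - 0.7557i, -0.1423 - 0.9898i, 0.4154 - 0.9096i, 0.8413 - 0.5406i


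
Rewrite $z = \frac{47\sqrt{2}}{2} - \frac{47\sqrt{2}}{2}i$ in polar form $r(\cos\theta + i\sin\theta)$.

r = |z| = sqrt(a^2 + b^2) = sqrt((47*sqrt(2)/2)^2 + (-47*sqrt(2)/2)^2) = sqrt(2209/2 + 2209/2) = sqrt(2209) = 47
θ = arctan(b/a) = arctan(-33.234/33.234) (quadrant-adjusted) = 315°
z = 47(cos 315° + i sin 315°)


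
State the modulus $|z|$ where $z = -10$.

|z| = sqrt(a^2 + b^2) = sqrt((-10)^2 + 0^2) = sqrt(100) = 10


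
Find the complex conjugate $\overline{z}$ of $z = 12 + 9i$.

If z = a + bi, then conjugate(z) = a - bi
conjugate(12 + 9i) = 12 - 9i


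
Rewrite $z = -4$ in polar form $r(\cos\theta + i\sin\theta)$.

r = |z| = sqrt(a^2 + b^2) = sqrt((-4)^2 + (0)^2) = sqrt(16 + 0) = sqrt(16) = 4
b = 0 and a < 0, so z lies on the negative real axis: θ = 180°
z = 4(cos 180° + i sin 180°)


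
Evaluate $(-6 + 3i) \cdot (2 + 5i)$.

(a1*a2 - b1*b2) + (a1*b2 + b1*a2)i
= (-12 - 15) + (-30 + 6)i
= -27 - 24i


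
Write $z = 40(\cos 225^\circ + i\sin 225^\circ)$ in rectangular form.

a = r cos θ = 40 * -sqrt(2)/2 = -20*sqrt(2)
b = r sin θ = 40 * -sqrt(2)/2 = -20*sqrt(2)
z = -20*sqrt(2) - 20*sqrt(2)i


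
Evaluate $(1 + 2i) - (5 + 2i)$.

(1 - 5) + (2 - 2)i = -4


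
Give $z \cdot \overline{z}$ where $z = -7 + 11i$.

z * conjugate(z) = |z|^2 = a^2 + b^2
= (-7)^2 + 11^2 = 170


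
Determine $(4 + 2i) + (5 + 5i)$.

(4 + 5) + (2 + 5)i = 9 + 7i


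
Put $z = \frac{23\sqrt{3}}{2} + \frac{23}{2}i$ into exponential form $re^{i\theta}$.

r = |z| = sqrt((23*sqrt(3)/2)^2 + (23/2)^2) = sqrt(1587/4 + 529/4) = sqrt(529) = 23
θ = arctan(b/a) = arctan(11.5/19.9186) (quadrant-adjusted) = 30° = π/6
z = 23e^(i*π/6)


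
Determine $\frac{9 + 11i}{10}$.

Divisor is real, so divide each part by 10:
= 9/10 + (11/10)i


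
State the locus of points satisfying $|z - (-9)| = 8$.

|z - z0| = r describes a circle centered at z0 with radius r
Here z0 = -9 and r = 8
Locus: Circle centered at (-9, 0) with radius 8


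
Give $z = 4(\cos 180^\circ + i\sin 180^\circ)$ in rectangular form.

a = r cos θ = 4 * -1 = -4
b = r sin θ = 4 * 0 = 0
z = -4


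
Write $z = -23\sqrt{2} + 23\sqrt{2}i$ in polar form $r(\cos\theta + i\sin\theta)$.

r = |z| = sqrt(a^2 + b^2) = sqrt((-23*sqrt(2))^2 + (23*sqrt(2))^2) = sqrt(1058 + 1058) = sqrt(2116) = 46
θ = arctan(b/a) = arctan(32.5269/-32.5269) (quadrant-adjusted) = 135°
z = 46(cos 135° + i sin 135°)


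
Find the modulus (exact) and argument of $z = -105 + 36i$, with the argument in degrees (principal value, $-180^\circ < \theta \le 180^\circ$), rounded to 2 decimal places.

|z| = sqrt((-105)^2 + 36^2) = 111
arg(z) = arctan(b/a) = arctan(36/-105) (quadrant-adjusted) = 161.08°


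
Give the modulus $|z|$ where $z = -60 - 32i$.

|z| = sqrt(a^2 + b^2) = sqrt((-60)^2 + (-32)^2) = sqrt(4624) = 68


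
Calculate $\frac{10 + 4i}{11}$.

Divisor is real, so divide each part by 11:
= 10/11 + (4/11)i


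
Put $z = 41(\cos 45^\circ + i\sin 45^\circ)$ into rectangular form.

a = r cos θ = 41 * sqrt(2)/2 = 41*sqrt(2)/2
b = r sin θ = 41 * sqrt(2)/2 = 41*sqrt(2)/2
z = 41*sqrt(2)/2 + (41*sqrt(2)/2)i


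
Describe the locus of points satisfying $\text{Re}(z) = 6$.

Re(z) = x where z = x + yi; the equation x = 6 is satisfied by all points with that x-coordinate
Locus: Vertical line x = 6


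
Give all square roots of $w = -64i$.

|w| = 64, arg(w) = 270°
Root modulus = 64^(1/2) = 8
Root arguments: θ_k = (270° + 360°k)/2 for k = 0, 1, ..., 1
Roots: -4*sqrt(2) + 4*sqrt(2)i, 4*sqrt(2) - 4*sqrt(2)i


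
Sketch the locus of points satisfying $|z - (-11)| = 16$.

|z - z0| = r describes a circle centered at z0 with radius r
Here z0 = -11 and r = 16
Locus: Circle centered at (-11, 0) with radius 16


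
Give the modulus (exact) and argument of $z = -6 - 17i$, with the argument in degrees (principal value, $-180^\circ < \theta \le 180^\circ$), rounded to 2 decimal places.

|z| = sqrt((-6)^2 + (-17)^2) = sqrt(325)
arg(z) = arctan(b/a) = arctan(-17/-6) (quadrant-adjusted) = -109.44°


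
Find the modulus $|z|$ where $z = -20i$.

|z| = sqrt(a^2 + b^2) = sqrt(0^2 + (-20)^2) = sqrt(400) = 20


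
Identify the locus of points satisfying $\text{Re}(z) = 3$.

Re(z) = x where z = x + yi; the equation x = 3 is satisfied by all points with that x-coordinate
Locus: Vertical line x = 3


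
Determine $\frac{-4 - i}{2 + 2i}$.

Multiply numerator and denominator by conjugate (2 - 2i):
= (-4 - i)(2 - 2i) / (2^2 + 2^2)
= (-10 + 6i) / 8
Divide through by 2: (-5 + 3i) / 4
= -5/4 + (3/4)i


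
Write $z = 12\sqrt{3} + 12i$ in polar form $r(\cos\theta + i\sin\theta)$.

r = |z| = sqrt(a^2 + b^2) = sqrt((12*sqrt(3))^2 + (12)^2) = sqrt(432 + 144) = sqrt(576) = 24
θ = arctan(b/a) = arctan(12/20.7846) (quadrant-adjusted) = 30°
z = 24(cos 30° + i sin 30°)


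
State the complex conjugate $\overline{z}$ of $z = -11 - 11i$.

If z = a + bi, then conjugate(z) = a - bi
conjugate(-11 - 11i) = -11 + 11i


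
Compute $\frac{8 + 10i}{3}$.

Divisor is real, so divide each part by 3:
= 8/3 + (10/3)i


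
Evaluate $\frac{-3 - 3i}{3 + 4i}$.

Multiply numerator and denominator by conjugate (3 - 4i):
= (-3 - 3i)(3 - 4i) / (3^2 + 4^2)
= (-21 + 3i) / 25
= -21/25 + (3/25)i


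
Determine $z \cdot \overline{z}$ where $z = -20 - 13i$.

z * conjugate(z) = |z|^2 = a^2 + b^2
= (-20)^2 + (-13)^2 = 569


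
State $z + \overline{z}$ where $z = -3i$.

z + conjugate(z) = (a + bi) + (a - bi) = 2a
= 2 * 0 = 0


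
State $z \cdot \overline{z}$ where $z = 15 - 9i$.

z * conjugate(z) = |z|^2 = a^2 + b^2
= 15^2 + (-9)^2 = 306


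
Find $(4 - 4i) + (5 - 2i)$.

(4 + 5) + (-4 + (-2))i = 9 - 6i


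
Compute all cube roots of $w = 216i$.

|w| = 216, arg(w) = 90°
Root modulus = 216^(1/3) = 6
Root arguments: θ_k = (90° + 360°k)/3 for k = 0, 1, ..., 2
Roots: 3*sqrt(3) + 3i, -3*sqrt(3) + 3i, -6i


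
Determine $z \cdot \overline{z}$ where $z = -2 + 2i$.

z * conjugate(z) = |z|^2 = a^2 + b^2
= (-2)^2 + 2^2 = 8


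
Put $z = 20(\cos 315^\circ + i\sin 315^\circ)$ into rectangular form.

a = r cos θ = 20 * sqrt(2)/2 = 10*sqrt(2)
b = r sin θ = 20 * -sqrt(2)/2 = -10*sqrt(2)
z = 10*sqrt(2) - 10*sqrt(2)i


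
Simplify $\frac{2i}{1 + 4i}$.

Multiply numerator and denominator by conjugate (1 - 4i):
= (2i)(1 - 4i) / (1^2 + 4^2)
= (8 + 2i) / 17
= 8/17 + (2/17)i


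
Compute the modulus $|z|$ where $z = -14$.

|z| = sqrt(a^2 + b^2) = sqrt((-14)^2 + 0^2) = sqrt(196) = 14


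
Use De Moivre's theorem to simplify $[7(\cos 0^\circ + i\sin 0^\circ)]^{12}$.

By De Moivre: z^n = r^n(cos(nθ) + i sin(nθ))
= 7^12(cos(12*0°) + i sin(12*0°))
= 13841287201(cos 0° + i sin 0°)
= 13841287201


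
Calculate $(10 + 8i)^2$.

(a + bi)^2 = a^2 - b^2 + 2abi
= 10^2 - 8^2 + 2*10*8i
= 36 + 160i


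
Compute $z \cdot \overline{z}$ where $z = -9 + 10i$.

z * conjugate(z) = |z|^2 = a^2 + b^2
= (-9)^2 + 10^2 = 181


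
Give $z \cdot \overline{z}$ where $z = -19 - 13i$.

z * conjugate(z) = |z|^2 = a^2 + b^2
= (-19)^2 + (-13)^2 = 530


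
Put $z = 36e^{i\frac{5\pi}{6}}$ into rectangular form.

a = r cos θ = 36 * -sqrt(3)/2 = -18*sqrt(3)
b = r sin θ = 36 * 1/2 = 18
z = -18*sqrt(3) + 18i


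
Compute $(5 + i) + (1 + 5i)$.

(5 + 1) + (1 + 5)i = 6 + 6i


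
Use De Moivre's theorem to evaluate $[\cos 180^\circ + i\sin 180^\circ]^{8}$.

By De Moivre: z^n = r^n(cos(nθ) + i sin(nθ))
= 1^8(cos(8*180°) + i sin(8*180°))
= 1(cos 0° + i sin 0°)
= 1


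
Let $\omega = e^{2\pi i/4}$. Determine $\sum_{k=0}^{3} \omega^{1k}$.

Let ζ = ω^1 = e^(2πi·1/4). Since 4 ∤ 1, ζ ≠ 1.
Sum = Σ_{k=0}^{3} ζ^k = (ζ^4 - 1)/(ζ - 1) = (ω^{1·4} - 1)/(ζ - 1) = (1 - 1)/(ζ - 1) = 0


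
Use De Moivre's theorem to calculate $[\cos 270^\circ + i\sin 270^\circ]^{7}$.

By De Moivre: z^n = r^n(cos(nθ) + i sin(nθ))
= 1^7(cos(7*270°) + i sin(7*270°))
= 1(cos 90° + i sin 90°)
= i


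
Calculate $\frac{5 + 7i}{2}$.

Divisor is real, so divide each part by 2:
= 5/2 + (7/2)i


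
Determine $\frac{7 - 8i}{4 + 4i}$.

Multiply numerator and denominator by conjugate (4 - 4i):
= (7 - 8i)(4 - 4i) / (4^2 + 4^2)
= (-4 - 60i) / 32
Divide through by 4: (-1 - 15i) / 8
= -1/8 - (15/8)i


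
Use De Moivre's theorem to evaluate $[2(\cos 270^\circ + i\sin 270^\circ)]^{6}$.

By De Moivre: z^n = r^n(cos(nθ) + i sin(nθ))
= 2^6(cos(6*270°) + i sin(6*270°))
= 64(cos 180° + i sin 180°)
= -64


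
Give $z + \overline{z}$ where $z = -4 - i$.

z + conjugate(z) = (a + bi) + (a - bi) = 2a
= 2 * (-4) = -8


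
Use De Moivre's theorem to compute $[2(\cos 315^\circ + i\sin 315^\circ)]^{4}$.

By De Moivre: z^n = r^n(cos(nθ) + i sin(nθ))
= 2^4(cos(4*315°) + i sin(4*315°))
= 16(cos 180° + i sin 180°)
= -16


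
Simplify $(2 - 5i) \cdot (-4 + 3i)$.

(a1*a2 - b1*b2) + (a1*b2 + b1*a2)i
= (-8 - (-15)) + (6 + 20)i
= 7 + 26i


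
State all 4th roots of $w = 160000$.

|w| = 160000, arg(w) = 0°
Root modulus = 160000^(1/4) = 20
Root arguments: θ_k = (0° + 360°k)/4 for k = 0, 1, ..., 3
Roots: 20, 20i, -20, -20i


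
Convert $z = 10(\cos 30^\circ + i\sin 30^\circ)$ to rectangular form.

a = r cos θ = 10 * sqrt(3)/2 = 5*sqrt(3)
b = r sin θ = 10 * 1/2 = 5
z = 5*sqrt(3) + 5i


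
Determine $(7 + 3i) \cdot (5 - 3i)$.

(a1*a2 - b1*b2) + (a1*b2 + b1*a2)i
= (35 - (-9)) + (-21 + 15)i
= 44 - 6i


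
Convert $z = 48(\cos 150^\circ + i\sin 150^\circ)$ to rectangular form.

a = r cos θ = 48 * -sqrt(3)/2 = -24*sqrt(3)
b = r sin θ = 48 * 1/2 = 24
z = -24*sqrt(3) + 24i


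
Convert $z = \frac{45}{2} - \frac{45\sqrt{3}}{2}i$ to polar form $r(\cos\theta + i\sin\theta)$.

r = |z| = sqrt(a^2 + b^2) = sqrt((45/2)^2 + (-45*sqrt(3)/2)^2) = sqrt(2025/4 + 6075/4) = sqrt(2025) = 45
θ = arctan(b/a) = arctan(-38.9711/22.5) (quadrant-adjusted) = 300°
z = 45(cos 300° + i sin 300°)


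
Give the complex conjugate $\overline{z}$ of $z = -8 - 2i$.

If z = a + bi, then conjugate(z) = a - bi
conjugate(-8 - 2i) = -8 + 2i


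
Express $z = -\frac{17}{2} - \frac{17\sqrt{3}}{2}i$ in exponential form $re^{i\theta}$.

r = |z| = sqrt((-17/2)^2 + (-17*sqrt(3)/2)^2) = sqrt(289/4 + 867/4) = sqrt(289) = 17
θ = arctan(b/a) = arctan(-14.7224/-8.5) (quadrant-adjusted) = -120° = -2π/3
z = 17e^(-i*2π/3)


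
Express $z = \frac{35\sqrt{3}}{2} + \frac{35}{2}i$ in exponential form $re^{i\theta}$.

r = |z| = sqrt((35*sqrt(3)/2)^2 + (35/2)^2) = sqrt(3675/4 + 1225/4) = sqrt(1225) = 35
θ = arctan(b/a) = arctan(17.5/30.3109) (quadrant-adjusted) = 30° = π/6
z = 35e^(i*π/6)


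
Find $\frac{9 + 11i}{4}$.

Divisor is real, so divide each part by 4:
= 9/4 + (11/4)i


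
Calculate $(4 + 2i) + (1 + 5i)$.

(4 + 1) + (2 + 5)i = 5 + 7i


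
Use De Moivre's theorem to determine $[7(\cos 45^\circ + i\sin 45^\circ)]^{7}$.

By De Moivre: z^n = r^n(cos(nθ) + i sin(nθ))
= 7^7(cos(7*45°) + i sin(7*45°))
= 823543(cos 315° + i sin 315°)
= 823543*sqrt(2)/2 - (823543*sqrt(2)/2)i


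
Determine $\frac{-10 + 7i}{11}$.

Divisor is real, so divide each part by 11:
= -10/11 + (7/11)i


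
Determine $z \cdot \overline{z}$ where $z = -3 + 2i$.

z * conjugate(z) = |z|^2 = a^2 + b^2
= (-3)^2 + 2^2 = 13


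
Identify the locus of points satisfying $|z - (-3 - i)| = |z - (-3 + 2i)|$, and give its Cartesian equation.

|z - z1| = |z - z2| means z is equidistant from z1 and z2,
i.e. the perpendicular bisector of the segment from (-3, -1) to (-3, 2) (midpoint (-3, 1/2)).
With z = x + yi, square both sides:
(x - (-3))^2 + (y - (-1))^2 = (x - (-3))^2 + (y - 2)^2
The x^2 and y^2 terms cancel: 0x + 6y = 13 - 10 = 3
Simplify: y = 1/2
Locus: Perpendicular bisector of the segment from (-3, -1) to (-3, 2): the line y = 1/2


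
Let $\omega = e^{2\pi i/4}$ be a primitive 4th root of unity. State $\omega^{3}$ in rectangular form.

ω^3 = e^(2πi·3/4) = e^(i·3π/2)
= cos(3π/2) + i sin(3π/2)
= -i


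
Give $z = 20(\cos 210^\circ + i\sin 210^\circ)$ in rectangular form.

a = r cos θ = 20 * -sqrt(3)/2 = -10*sqrt(3)
b = r sin θ = 20 * -1/2 = -10
z = -10*sqrt(3) - 10i


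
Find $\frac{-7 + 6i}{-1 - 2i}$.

Multiply numerator and denominator by conjugate (-1 + 2i):
= (-7 + 6i)(-1 + 2i) / ((-1)^2 + (-2)^2)
= (-5 - 20i) / 5
= -1 - 4i


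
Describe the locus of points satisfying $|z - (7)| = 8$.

|z - z0| = r describes a circle centered at z0 with radius r
Here z0 = 7 and r = 8
Locus: Circle centered at (7, 0) with radius 8


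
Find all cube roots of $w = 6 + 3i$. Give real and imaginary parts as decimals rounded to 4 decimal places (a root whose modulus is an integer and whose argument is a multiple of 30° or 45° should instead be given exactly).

|w| = sqrt(45) ≈ 6.708204, arg(w) ≈ 26.565051°
Root modulus = sqrt(45)^(1/3) ≈ 1.885973
Root arguments: θ_k = (arg(w) + 360°k)/3 for k = 0, 1, ..., 2
Compute each root as (root modulus)(cos θ_k + i sin θ_k) using full-precision intermediates, then round to 4 decimal places.
Roots: 1.8635 + 0.2903i, -1.1832 + 1.4687i, -0.6803 - 1.7590i


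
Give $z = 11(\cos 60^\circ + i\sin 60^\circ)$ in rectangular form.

a = r cos θ = 11 * 1/2 = 11/2
b = r sin θ = 11 * sqrt(3)/2 = 11*sqrt(3)/2
z = 11/2 + (11*sqrt(3)/2)i


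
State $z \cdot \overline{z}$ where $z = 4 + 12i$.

z * conjugate(z) = |z|^2 = a^2 + b^2
= 4^2 + 12^2 = 160


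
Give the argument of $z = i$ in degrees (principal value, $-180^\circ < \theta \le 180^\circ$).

a = 0 and b > 0, so z lies on the positive imaginary axis: θ = 90°


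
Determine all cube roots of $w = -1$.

|w| = 1, arg(w) = 180°
Root modulus = 1^(1/3) = 1
Root arguments: θ_k = (180° + 360°k)/3 for k = 0, 1, ..., 2
Roots: 1/2 + (sqrt(3)/2)i, -1, 1/2 - (sqrt(3)/2)i


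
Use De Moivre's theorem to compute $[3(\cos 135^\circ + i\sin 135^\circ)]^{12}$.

By De Moivre: z^n = r^n(cos(nθ) + i sin(nθ))
= 3^12(cos(12*135°) + i sin(12*135°))
= 531441(cos 180° + i sin 180°)
= -531441


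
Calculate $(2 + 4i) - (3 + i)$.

(2 - 3) + (4 - 1)i = -1 + 3i


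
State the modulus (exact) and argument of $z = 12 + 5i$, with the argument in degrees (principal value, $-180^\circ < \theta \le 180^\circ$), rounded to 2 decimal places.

|z| = sqrt(12^2 + 5^2) = 13
arg(z) = arctan(b/a) = arctan(5/12) (quadrant-adjusted) = 22.62°


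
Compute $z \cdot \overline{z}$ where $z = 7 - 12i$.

z * conjugate(z) = |z|^2 = a^2 + b^2
= 7^2 + (-12)^2 = 193


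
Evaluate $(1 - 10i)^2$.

(a + bi)^2 = a^2 - b^2 + 2abi
= 1^2 - (-10)^2 + 2*1*(-10)i
= -99 - 20i


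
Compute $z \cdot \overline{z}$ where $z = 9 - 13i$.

z * conjugate(z) = |z|^2 = a^2 + b^2
= 9^2 + (-13)^2 = 250


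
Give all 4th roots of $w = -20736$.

|w| = 20736, arg(w) = 180°
Root modulus = 20736^(1/4) = 12
Root arguments: θ_k = (180° + 360°k)/4 for k = 0, 1, ..., 3
Roots: 6*sqrt(2) + 6*sqrt(2)i, -6*sqrt(2) + 6*sqrt(2)i, -6*sqrt(2) - 6*sqrt(2)i, 6*sqrt(2) - 6*sqrt(2)i


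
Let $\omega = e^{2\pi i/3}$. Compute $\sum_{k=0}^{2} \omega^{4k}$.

Let ζ = ω^4 = e^(2πi·4/3). Since 3 ∤ 4, ζ ≠ 1.
Sum = Σ_{k=0}^{2} ζ^k = (ζ^3 - 1)/(ζ - 1) = (ω^{4·3} - 1)/(ζ - 1) = (1 - 1)/(ζ - 1) = 0


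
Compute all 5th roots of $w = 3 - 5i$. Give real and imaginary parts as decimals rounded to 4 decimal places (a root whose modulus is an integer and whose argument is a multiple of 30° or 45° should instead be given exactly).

|w| = sqrt(34) ≈ 5.830952, arg(w) ≈ 300.963757°
Root modulus = sqrt(34)^(1/5) ≈ 1.422813
Root arguments: θ_k = (arg(w) + 360°k)/5 for k = 0, 1, ..., 4
Compute each root as (root modulus)(cos θ_k + i sin θ_k) using full-precision intermediates, then round to 4 decimal places.
Roots: 0.7073 + 1.2346i, -0.9556 + 1.0541i, -1.2979 - 0.5831i, 0.1535 - 1.4145i, 1.3927 - 0.2911i


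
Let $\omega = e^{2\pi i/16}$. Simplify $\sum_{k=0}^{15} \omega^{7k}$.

Let ζ = ω^7 = e^(2πi·7/16). Since 16 ∤ 7, ζ ≠ 1.
Sum = Σ_{k=0}^{15} ζ^k = (ζ^16 - 1)/(ζ - 1) = (ω^{7·16} - 1)/(ζ - 1) = (1 - 1)/(ζ - 1) = 0


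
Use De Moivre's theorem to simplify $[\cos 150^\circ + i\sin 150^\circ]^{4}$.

By De Moivre: z^n = r^n(cos(nθ) + i sin(nθ))
= 1^4(cos(4*150°) + i sin(4*150°))
= 1(cos 240° + i sin 240°)
= -1/2 - (sqrt(3)/2)i


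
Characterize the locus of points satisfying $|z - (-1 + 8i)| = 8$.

|z - z0| = r describes a circle centered at z0 with radius r
Here z0 = -1 + 8i and r = 8
Locus: Circle centered at (-1, 8) with radius 8


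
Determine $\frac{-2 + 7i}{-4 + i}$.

Multiply numerator and denominator by conjugate (-4 - i):
= (-2 + 7i)(-4 - i) / ((-4)^2 + 1^2)
= (15 - 26i) / 17
= 15/17 - (26/17)i


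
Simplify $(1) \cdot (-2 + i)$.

(a1*a2 - b1*b2) + (a1*b2 + b1*a2)i
= (-2 - 0) + (1 + 0)i
= -2 + i


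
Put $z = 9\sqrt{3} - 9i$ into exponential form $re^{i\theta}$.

r = |z| = sqrt((9*sqrt(3))^2 + (-9)^2) = sqrt(243 + 81) = sqrt(324) = 18
θ = arctan(b/a) = arctan(-9/15.5885) (quadrant-adjusted) = -30° = -π/6
z = 18e^(-i*π/6)


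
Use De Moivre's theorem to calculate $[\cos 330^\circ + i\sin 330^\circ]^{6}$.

By De Moivre: z^n = r^n(cos(nθ) + i sin(nθ))
= 1^6(cos(6*330°) + i sin(6*330°))
= 1(cos 180° + i sin 180°)
= -1


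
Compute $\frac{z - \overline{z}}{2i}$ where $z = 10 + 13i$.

z - conjugate(z) = 2bi
(z - conjugate(z))/(2i) = 2bi/(2i) = b = 13


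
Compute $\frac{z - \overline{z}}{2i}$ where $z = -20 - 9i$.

z - conjugate(z) = 2bi
(z - conjugate(z))/(2i) = 2bi/(2i) = b = -9


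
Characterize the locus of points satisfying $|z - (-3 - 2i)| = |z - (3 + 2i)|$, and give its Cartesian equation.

|z - z1| = |z - z2| means z is equidistant from z1 and z2,
i.e. the perpendicular bisector of the segment from (-3, -2) to (3, 2) (midpoint (0, 0)).
With z = x + yi, square both sides:
(x - (-3))^2 + (y - (-2))^2 = (x - 3)^2 + (y - 2)^2
The x^2 and y^2 terms cancel: 12x + 8y = 13 - 13 = 0
Simplify: 3x + 2y = 0
Locus: Perpendicular bisector of the segment from (-3, -2) to (3, 2): the line 3x + 2y = 0


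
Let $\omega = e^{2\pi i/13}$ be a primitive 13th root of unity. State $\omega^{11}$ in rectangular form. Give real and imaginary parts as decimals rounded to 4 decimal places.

ω^11 = e^(2πi·11/13) = e^(i·22π/13)
= cos(22π/13) + i sin(22π/13)
= 0.5681 - 0.8230i


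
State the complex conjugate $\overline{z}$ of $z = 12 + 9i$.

If z = a + bi, then conjugate(z) = a - bi
conjugate(12 + 9i) = 12 - 9i


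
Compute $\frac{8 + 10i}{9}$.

Divisor is real, so divide each part by 9:
= 8/9 + (10/9)i


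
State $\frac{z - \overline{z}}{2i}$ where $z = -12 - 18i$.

z - conjugate(z) = 2bi
(z - conjugate(z))/(2i) = 2bi/(2i) = b = -18


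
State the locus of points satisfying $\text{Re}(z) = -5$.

Re(z) = x where z = x + yi; the equation x = -5 is satisfied by all points with that x-coordinate
Locus: Vertical line x = -5


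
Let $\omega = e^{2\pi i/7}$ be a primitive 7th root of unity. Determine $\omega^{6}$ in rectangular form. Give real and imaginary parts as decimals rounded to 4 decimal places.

ω^6 = e^(2πi·6/7) = e^(i·12π/7)
= cos(12π/7) + i sin(12π/7)
= 0.6235 - 0.7818i


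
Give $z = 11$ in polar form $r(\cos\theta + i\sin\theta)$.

r = |z| = sqrt(a^2 + b^2) = sqrt((11)^2 + (0)^2) = sqrt(121 + 0) = sqrt(121) = 11
b = 0 and a > 0, so z lies on the positive real axis: θ = 0°
z = 11(cos 0° + i sin 0°)


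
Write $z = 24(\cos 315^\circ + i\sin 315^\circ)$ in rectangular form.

a = r cos θ = 24 * sqrt(2)/2 = 12*sqrt(2)
b = r sin θ = 24 * -sqrt(2)/2 = -12*sqrt(2)
z = 12*sqrt(2) - 12*sqrt(2)i


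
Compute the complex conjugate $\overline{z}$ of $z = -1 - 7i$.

If z = a + bi, then conjugate(z) = a - bi
conjugate(-1 - 7i) = -1 + 7i


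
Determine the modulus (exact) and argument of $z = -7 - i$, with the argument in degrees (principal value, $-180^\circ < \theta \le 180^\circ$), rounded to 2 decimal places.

|z| = sqrt((-7)^2 + (-1)^2) = sqrt(50)
arg(z) = arctan(b/a) = arctan(-1/-7) (quadrant-adjusted) = -171.87°


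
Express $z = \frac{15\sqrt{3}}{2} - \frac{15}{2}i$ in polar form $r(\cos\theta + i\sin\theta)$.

r = |z| = sqrt(a^2 + b^2) = sqrt((15*sqrt(3)/2)^2 + (-15/2)^2) = sqrt(675/4 + 225/4) = sqrt(225) = 15
θ = arctan(b/a) = arctan(-7.5/12.9904) (quadrant-adjusted) = 330°
z = 15(cos 330° + i sin 330°)


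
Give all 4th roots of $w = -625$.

|w| = 625, arg(w) = 180°
Root modulus = 625^(1/4) = 5
Root arguments: θ_k = (180° + 360°k)/4 for k = 0, 1, ..., 3
Roots: 5*sqrt(2)/2 + (5*sqrt(2)/2)i, -5*sqrt(2)/2 + (5*sqrt(2)/2)i, -5*sqrt(2)/2 - (5*sqrt(2)/2)i, 5*sqrt(2)/2 - (5*sqrt(2)/2)i


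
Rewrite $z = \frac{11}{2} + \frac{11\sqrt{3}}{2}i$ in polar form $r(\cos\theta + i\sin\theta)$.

r = |z| = sqrt(a^2 + b^2) = sqrt((11/2)^2 + (11*sqrt(3)/2)^2) = sqrt(121/4 + 363/4) = sqrt(121) = 11
θ = arctan(b/a) = arctan(9.5263/5.5) (quadrant-adjusted) = 60°
z = 11(cos 60° + i sin 60°)


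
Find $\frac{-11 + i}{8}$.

Divisor is real, so divide each part by 8:
= -11/8 + (1/8)i


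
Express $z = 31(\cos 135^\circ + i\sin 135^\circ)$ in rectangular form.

a = r cos θ = 31 * -sqrt(2)/2 = -31*sqrt(2)/2
b = r sin θ = 31 * sqrt(2)/2 = 31*sqrt(2)/2
z = -31*sqrt(2)/2 + (31*sqrt(2)/2)i


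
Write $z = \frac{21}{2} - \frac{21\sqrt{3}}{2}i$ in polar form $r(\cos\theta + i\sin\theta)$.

r = |z| = sqrt(a^2 + b^2) = sqrt((21/2)^2 + (-21*sqrt(3)/2)^2) = sqrt(441/4 + 1323/4) = sqrt(441) = 21
θ = arctan(b/a) = arctan(-18.1865/10.5) (quadrant-adjusted) = 300°
z = 21(cos 300° + i sin 300°)


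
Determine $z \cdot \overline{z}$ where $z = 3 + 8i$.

z * conjugate(z) = |z|^2 = a^2 + b^2
= 3^2 + 8^2 = 73


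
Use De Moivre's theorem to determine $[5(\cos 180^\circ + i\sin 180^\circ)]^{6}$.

By De Moivre: z^n = r^n(cos(nθ) + i sin(nθ))
= 5^6(cos(6*180°) + i sin(6*180°))
= 15625(cos 0° + i sin 0°)
= 15625


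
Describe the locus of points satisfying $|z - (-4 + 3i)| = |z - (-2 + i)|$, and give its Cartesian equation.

|z - z1| = |z - z2| means z is equidistant from z1 and z2,
i.e. the perpendicular bisector of the segment from (-4, 3) to (-2, 1) (midpoint (-3, 2)).
With z = x + yi, square both sides:
(x - (-4))^2 + (y - 3)^2 = (x - (-2))^2 + (y - 1)^2
The x^2 and y^2 terms cancel: 4x + (-4)y = 5 - 25 = -20
Simplify: x - y = -5
Locus: Perpendicular bisector of the segment from (-4, 3) to (-2, 1): the line x - y = -5
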